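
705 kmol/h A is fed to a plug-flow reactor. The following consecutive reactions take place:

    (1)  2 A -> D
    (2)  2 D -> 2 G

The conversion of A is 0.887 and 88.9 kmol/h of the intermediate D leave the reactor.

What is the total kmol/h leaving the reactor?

392 kmol/h

Conversion of A: A consumed = 2ξ₁ = 0.887 × 705 → ξ₁ = 312.7 kmol/h.
D balance: n_D = 0 + 1ξ₁ − 2ξ₂ = 88.9 → ξ₂ = (1·312.7 − 88.9)/2 = 111.9 kmol/h.
Outlet amounts (n = n₀ + Σ ν·ξ):
  A: 705 − 2(312.7) = 79.66
  D: 0 + 1(312.7) − 2(111.9) = 88.9
  G: 0 + 2(111.9) = 223.8
Total out = 79.66 + 88.9 + 223.8 = 392.3 kmol/h.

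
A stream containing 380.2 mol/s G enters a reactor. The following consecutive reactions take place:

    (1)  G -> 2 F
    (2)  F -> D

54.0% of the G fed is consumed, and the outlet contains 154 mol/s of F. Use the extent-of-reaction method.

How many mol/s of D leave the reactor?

Conversion of G: G consumed = 1ξ₁ = 0.54 × 380.2 → ξ₁ = 205.3 mol/s.
F balance: n_F = 0 + 2ξ₁ − 1ξ₂ = 154 → ξ₂ = (2·205.3 − 154)/1 = 256.6 mol/s.
Outlet amounts (n = n₀ + Σ ν·ξ):
  G: 380.2 − 1(205.3) = 174.9
  F: 0 + 2(205.3) − 1(256.6) = 154
  D: 0 + 1(256.6) = 256.6

257 mol/s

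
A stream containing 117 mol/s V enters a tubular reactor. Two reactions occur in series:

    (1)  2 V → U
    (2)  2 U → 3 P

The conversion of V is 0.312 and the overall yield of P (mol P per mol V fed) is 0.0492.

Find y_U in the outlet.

Conversion of V: V consumed = 2ξ₁ = 0.312 × 117 → ξ₁ = 18.25 mol/s.
Yield of P: 3ξ₂ / 117 = 0.0492 → ξ₂ = 1.919 mol/s.
Outlet amounts (n = n₀ + Σ ν·ξ):
  V: 117 − 2(18.25) = 80.5
  U: 0 + 1(18.25) − 2(1.919) = 14.41
  P: 0 + 3(1.919) = 5.756
Total out = 100.7 mol/s; y_U = 14.41 / 100.7 = 0.1432.

0.143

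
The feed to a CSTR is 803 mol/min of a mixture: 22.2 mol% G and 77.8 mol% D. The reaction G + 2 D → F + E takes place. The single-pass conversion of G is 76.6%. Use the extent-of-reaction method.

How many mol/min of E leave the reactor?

137 mol/min

G reacted = 0.766 × 178.3 = 136.6 mol/min; ν_G = −1, so ξ = 136.6/1 = 136.6 mol/min.
Outlet amounts (n = n₀ + ν ξ):
  G: 178.3 − 1(136.6) = 41.71
  D: 624.7 − 2(136.6) = 351.6
  F: 0 + 1(136.6) = 136.6
  E: 0 + 1(136.6) = 136.6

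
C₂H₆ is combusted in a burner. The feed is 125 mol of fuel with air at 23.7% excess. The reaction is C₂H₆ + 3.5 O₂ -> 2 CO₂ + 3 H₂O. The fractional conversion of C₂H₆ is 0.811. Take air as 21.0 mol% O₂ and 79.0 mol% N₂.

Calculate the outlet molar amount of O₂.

186 mol

Stoichiometric O₂ = 3.5 × 125 = 437.5 mol; O₂ fed = 437.5 × 1.237 = 541.2 mol.
N₂ fed = 541.2 × 79/21 = 2036 mol.
Fuel reacted = 0.811 × 125 → ξ = 101.4 mol.
Outlet (n = n₀ + ν ξ):
  C₂H₆: 125 − 1(101.4) = 23.62
  O₂: 541.2 − 3.5(101.4) = 186.4
  N₂: 2036 (inert)
  CO₂: 0 + 2(101.4) = 202.8
  H₂O: 0 + 3(101.4) = 304.1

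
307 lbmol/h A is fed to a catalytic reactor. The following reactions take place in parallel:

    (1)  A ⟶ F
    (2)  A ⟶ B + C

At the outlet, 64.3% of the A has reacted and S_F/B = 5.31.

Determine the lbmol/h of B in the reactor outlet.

Conversion of A: A consumed = 0.643 × 307 = 197.4 lbmol/h = 1ξ₁ + 1ξ₂.
Selectivity: 1ξ₁ / (1ξ₂) = 5.31 → ξ₁ = 5.31 ξ₂.
Substitute: (1·5.31 + 1) ξ₂ = 197.4 → ξ₂ = 31.28 lbmol/h, ξ₁ = 166.1 lbmol/h.
Outlet amounts (n = n₀ + Σ ν·ξ):
  A: 307 − 1(166.1) − 1(31.28) = 109.6
  F: 0 + 1(166.1) = 166.1
  B: 0 + 1(31.28) = 31.28
  C: 0 + 1(31.28) = 31.28

31.3 lbmol/h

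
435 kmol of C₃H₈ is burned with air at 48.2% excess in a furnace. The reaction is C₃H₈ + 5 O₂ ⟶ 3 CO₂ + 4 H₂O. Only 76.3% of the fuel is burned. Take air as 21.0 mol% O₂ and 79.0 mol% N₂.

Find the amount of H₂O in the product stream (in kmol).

1330 kmol

Stoichiometric O₂ = 5 × 435 = 2175 kmol; O₂ fed = 2175 × 1.482 = 3223 kmol.
N₂ fed = 3223 × 79/21 = 12130 kmol.
Fuel reacted = 0.763 × 435 → ξ = 331.9 kmol.
Outlet (n = n₀ + ν ξ):
  C₃H₈: 435 − 1(331.9) = 103.1
  O₂: 3223 − 5(331.9) = 1564
  N₂: 12130 (inert)
  CO₂: 0 + 3(331.9) = 995.7
  H₂O: 0 + 4(331.9) = 1328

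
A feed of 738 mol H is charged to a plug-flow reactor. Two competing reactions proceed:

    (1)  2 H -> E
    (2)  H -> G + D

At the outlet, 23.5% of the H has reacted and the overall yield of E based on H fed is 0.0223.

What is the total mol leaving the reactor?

862 mol

Yield of E: 1ξ₁ / 738 = 0.0223 → ξ₁ = 16.46 mol.
Conversion of H: 2ξ₁ + 1ξ₂ = 0.235 × 738 = 173.4 → ξ₂ = 140.5 mol.
Outlet amounts (n = n₀ + Σ ν·ξ):
  H: 738 − 2(16.46) − 1(140.5) = 564.6
  E: 0 + 1(16.46) = 16.46
  G: 0 + 1(140.5) = 140.5
  D: 0 + 1(140.5) = 140.5
Total out = 564.6 + 16.46 + 140.5 + 140.5 = 862.1 mol.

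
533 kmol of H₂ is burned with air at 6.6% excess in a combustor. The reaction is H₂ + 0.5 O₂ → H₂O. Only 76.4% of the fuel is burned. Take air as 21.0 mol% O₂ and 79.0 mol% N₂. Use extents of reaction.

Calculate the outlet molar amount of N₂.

Stoichiometric O₂ = 0.5 × 533 = 266.5 kmol; O₂ fed = 266.5 × 1.066 = 284.1 kmol.
N₂ fed = 284.1 × 79/21 = 1069 kmol.
Fuel reacted = 0.764 × 533 → ξ = 407.2 kmol.
Outlet (n = n₀ + ν ξ):
  H₂: 533 − 1(407.2) = 125.8
  O₂: 284.1 − 0.5(407.2) = 80.48
  N₂: 1069 (inert)
  H₂O: 0 + 1(407.2) = 407.2

1070 kmol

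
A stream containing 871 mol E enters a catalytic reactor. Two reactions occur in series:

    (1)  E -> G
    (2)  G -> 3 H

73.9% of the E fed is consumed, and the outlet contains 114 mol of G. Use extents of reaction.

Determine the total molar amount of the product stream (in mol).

1930 mol

Conversion of E: E consumed = 1ξ₁ = 0.739 × 871 → ξ₁ = 643.7 mol.
G balance: n_G = 0 + 1ξ₁ − 1ξ₂ = 114 → ξ₂ = (1·643.7 − 114)/1 = 529.7 mol.
Outlet amounts (n = n₀ + Σ ν·ξ):
  E: 871 − 1(643.7) = 227.3
  G: 0 + 1(643.7) − 1(529.7) = 114
  H: 0 + 3(529.7) = 1589
Total out = 227.3 + 114 + 1589 = 1930 mol.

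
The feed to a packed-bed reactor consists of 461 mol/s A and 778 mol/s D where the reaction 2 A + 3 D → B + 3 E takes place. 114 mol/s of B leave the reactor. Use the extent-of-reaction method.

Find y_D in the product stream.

0.388

For B: n = n₀ + 1ξ → 114 = 0 + 1ξ, giving ξ = 114 mol/s.
Outlet amounts (n = n₀ + ν ξ):
  A: 461 − 2(114) = 233
  D: 778 − 3(114) = 436
  B: 0 + 1(114) = 114
  E: 0 + 3(114) = 342
Total out = 1125 mol/s; y_D = 436 / 1125 = 0.3876.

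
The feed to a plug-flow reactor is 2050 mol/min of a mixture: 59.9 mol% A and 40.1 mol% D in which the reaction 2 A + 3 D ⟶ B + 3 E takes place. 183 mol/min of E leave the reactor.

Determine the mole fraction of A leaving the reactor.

0.556

For E: n = n₀ + 3ξ → 183 = 0 + 3ξ, giving ξ = 61 mol/min.
Outlet amounts (n = n₀ + ν ξ):
  A: 1228 − 2(61) = 1106
  D: 822 − 3(61) = 639
  B: 0 + 1(61) = 61
  E: 0 + 3(61) = 183
Total out = 1989 mol/min; y_A = 1106 / 1989 = 0.556.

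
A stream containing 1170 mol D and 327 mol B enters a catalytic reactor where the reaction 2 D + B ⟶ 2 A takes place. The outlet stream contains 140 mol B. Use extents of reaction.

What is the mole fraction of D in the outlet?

For B: n = n₀ − 1ξ → 140 = 327 − 1ξ, giving ξ = 187 mol.
Outlet amounts (n = n₀ + ν ξ):
  D: 1170 − 2(187) = 796
  B: 327 − 1(187) = 140
  A: 0 + 2(187) = 374
Total out = 1310 mol; y_D = 796 / 1310 = 0.6076.

0.608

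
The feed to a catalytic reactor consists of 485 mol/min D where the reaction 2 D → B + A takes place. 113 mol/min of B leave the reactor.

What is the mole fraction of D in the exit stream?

0.534

For B: n = n₀ + 1ξ → 113 = 0 + 1ξ, giving ξ = 113 mol/min.
Outlet amounts (n = n₀ + ν ξ):
  D: 485 − 2(113) = 259
  B: 0 + 1(113) = 113
  A: 0 + 1(113) = 113
Total out = 485 mol/min; y_D = 259 / 485 = 0.534.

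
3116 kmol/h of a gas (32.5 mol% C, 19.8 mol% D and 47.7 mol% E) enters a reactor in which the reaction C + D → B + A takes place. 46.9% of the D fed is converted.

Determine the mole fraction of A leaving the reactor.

D reacted = 0.469 × 617 = 289.4 kmol/h; ν_D = −1, so ξ = 289.4/1 = 289.4 kmol/h.
Outlet amounts (n = n₀ + ν ξ):
  C: 1013 − 1(289.4) = 723.3
  D: 617 − 1(289.4) = 327.6
  B: 0 + 1(289.4) = 289.4
  A: 0 + 1(289.4) = 289.4
  E: 1486 (inert)
Total out = 3116 kmol/h; y_A = 289.4 / 3116 = 0.09286.

0.0929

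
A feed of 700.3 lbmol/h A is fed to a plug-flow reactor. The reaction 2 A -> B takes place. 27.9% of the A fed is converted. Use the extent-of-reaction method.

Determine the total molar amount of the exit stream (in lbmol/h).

A reacted = 0.279 × 700.3 = 195.4 lbmol/h; ν_A = −2, so ξ = 195.4/2 = 97.69 lbmol/h.
Outlet amounts (n = n₀ + ν ξ):
  A: 700.3 − 2(97.69) = 504.9
  B: 0 + 1(97.69) = 97.69
Total out = 504.9 + 97.69 = 602.6 lbmol/h.

603 lbmol/h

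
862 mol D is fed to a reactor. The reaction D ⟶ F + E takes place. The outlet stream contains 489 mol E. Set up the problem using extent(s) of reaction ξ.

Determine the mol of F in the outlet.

489 mol

For E: n = n₀ + 1ξ → 489 = 0 + 1ξ, giving ξ = 489 mol.
Outlet amounts (n = n₀ + ν ξ):
  D: 862 − 1(489) = 373
  F: 0 + 1(489) = 489
  E: 0 + 1(489) = 489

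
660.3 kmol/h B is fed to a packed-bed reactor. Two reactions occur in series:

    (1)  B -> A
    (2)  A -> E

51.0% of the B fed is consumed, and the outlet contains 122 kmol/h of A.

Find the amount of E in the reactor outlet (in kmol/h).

Conversion of B: B consumed = 1ξ₁ = 0.51 × 660.3 → ξ₁ = 336.8 kmol/h.
A balance: n_A = 0 + 1ξ₁ − 1ξ₂ = 122 → ξ₂ = (1·336.8 − 122)/1 = 214.8 kmol/h.
Outlet amounts (n = n₀ + Σ ν·ξ):
  B: 660.3 − 1(336.8) = 323.5
  A: 0 + 1(336.8) − 1(214.8) = 122
  E: 0 + 1(214.8) = 214.8

215 kmol/h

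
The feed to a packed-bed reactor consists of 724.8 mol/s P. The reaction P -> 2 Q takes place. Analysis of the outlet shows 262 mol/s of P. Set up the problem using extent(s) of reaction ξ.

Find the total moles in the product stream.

For P: n = n₀ − 1ξ → 262 = 724.8 − 1ξ, giving ξ = 462.8 mol/s.
Outlet amounts (n = n₀ + ν ξ):
  P: 724.8 − 1(462.8) = 262
  Q: 0 + 2(462.8) = 925.6
Total out = 262 + 925.6 = 1188 mol/s.

1190 mol/s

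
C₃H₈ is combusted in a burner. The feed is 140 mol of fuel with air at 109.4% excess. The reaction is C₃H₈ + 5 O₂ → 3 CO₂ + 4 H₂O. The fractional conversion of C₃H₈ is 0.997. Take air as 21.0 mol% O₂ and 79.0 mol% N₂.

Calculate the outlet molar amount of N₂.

5510 mol

Stoichiometric O₂ = 5 × 140 = 700 mol; O₂ fed = 700 × 2.094 = 1466 mol.
N₂ fed = 1466 × 79/21 = 5514 mol.
Fuel reacted = 0.997 × 140 → ξ = 139.6 mol.
Outlet (n = n₀ + ν ξ):
  C₃H₈: 140 − 1(139.6) = 0.42
  O₂: 1466 − 5(139.6) = 767.9
  N₂: 5514 (inert)
  CO₂: 0 + 3(139.6) = 418.7
  H₂O: 0 + 4(139.6) = 558.3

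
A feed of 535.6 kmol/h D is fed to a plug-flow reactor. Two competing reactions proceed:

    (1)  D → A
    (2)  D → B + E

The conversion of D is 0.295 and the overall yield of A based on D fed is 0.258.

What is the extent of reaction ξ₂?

Yield of A: 1ξ₁ / 535.6 = 0.258 → ξ₁ = 138.2 kmol/h.
Conversion of D: 1ξ₁ + 1ξ₂ = 0.295 × 535.6 = 158 → ξ₂ = 19.82 kmol/h.
Outlet amounts (n = n₀ + Σ ν·ξ):
  D: 535.6 − 1(138.2) − 1(19.82) = 377.6
  A: 0 + 1(138.2) = 138.2
  B: 0 + 1(19.82) = 19.82
  E: 0 + 1(19.82) = 19.82

ξ₂ = 19.8 kmol/h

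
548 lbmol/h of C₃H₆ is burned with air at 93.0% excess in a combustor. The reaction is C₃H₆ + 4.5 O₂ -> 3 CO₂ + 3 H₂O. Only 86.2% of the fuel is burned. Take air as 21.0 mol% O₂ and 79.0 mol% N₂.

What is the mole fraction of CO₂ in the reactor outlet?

Stoichiometric O₂ = 4.5 × 548 = 2466 lbmol/h; O₂ fed = 2466 × 1.930 = 4759 lbmol/h.
N₂ fed = 4759 × 79/21 = 17900 lbmol/h.
Fuel reacted = 0.862 × 548 → ξ = 472.4 lbmol/h.
Outlet (n = n₀ + ν ξ):
  C₃H₆: 548 − 1(472.4) = 75.62
  O₂: 4759 − 4.5(472.4) = 2634
  N₂: 17900 (inert)
  CO₂: 0 + 3(472.4) = 1417
  H₂O: 0 + 3(472.4) = 1417
Total out = 23450 lbmol/h; y_CO₂ = 1417 / 23450 = 0.06044.

0.0604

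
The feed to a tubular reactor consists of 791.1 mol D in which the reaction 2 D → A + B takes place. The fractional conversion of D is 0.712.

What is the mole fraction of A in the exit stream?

D reacted = 0.712 × 791.1 = 563.3 mol; ν_D = −2, so ξ = 563.3/2 = 281.6 mol.
Outlet amounts (n = n₀ + ν ξ):
  D: 791.1 − 2(281.6) = 227.8
  A: 0 + 1(281.6) = 281.6
  B: 0 + 1(281.6) = 281.6
Total out = 791.1 mol; y_A = 281.6 / 791.1 = 0.356.

0.356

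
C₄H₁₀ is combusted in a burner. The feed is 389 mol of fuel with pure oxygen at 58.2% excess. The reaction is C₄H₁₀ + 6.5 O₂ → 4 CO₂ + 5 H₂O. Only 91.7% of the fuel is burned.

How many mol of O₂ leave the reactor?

1680 mol

Stoichiometric O₂ = 6.5 × 389 = 2528 mol; O₂ fed = 2528 × 1.582 = 4000 mol.
Fuel reacted = 0.917 × 389 → ξ = 356.7 mol.
Outlet (n = n₀ + ν ξ):
  C₄H₁₀: 389 − 1(356.7) = 32.29
  O₂: 4000 − 6.5(356.7) = 1681
  CO₂: 0 + 4(356.7) = 1427
  H₂O: 0 + 5(356.7) = 1784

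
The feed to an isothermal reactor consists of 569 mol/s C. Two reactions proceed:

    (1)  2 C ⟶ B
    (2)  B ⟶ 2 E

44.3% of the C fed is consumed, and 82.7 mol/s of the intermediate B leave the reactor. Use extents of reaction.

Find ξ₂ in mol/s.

ξ₂ = 43.3 mol/s

Conversion of C: C consumed = 2ξ₁ = 0.443 × 569 → ξ₁ = 126 mol/s.
B balance: n_B = 0 + 1ξ₁ − 1ξ₂ = 82.7 → ξ₂ = (1·126 − 82.7)/1 = 43.33 mol/s.
Outlet amounts (n = n₀ + Σ ν·ξ):
  C: 569 − 2(126) = 316.9
  B: 0 + 1(126) − 1(43.33) = 82.7
  E: 0 + 2(43.33) = 86.67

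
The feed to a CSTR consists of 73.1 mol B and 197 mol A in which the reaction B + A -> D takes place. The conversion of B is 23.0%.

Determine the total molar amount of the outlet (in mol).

B reacted = 0.23 × 73.1 = 16.81 mol; ν_B = −1, so ξ = 16.81/1 = 16.81 mol.
Outlet amounts (n = n₀ + ν ξ):
  B: 73.1 − 1(16.81) = 56.29
  A: 197 − 1(16.81) = 180.2
  D: 0 + 1(16.81) = 16.81
Total out = 56.29 + 180.2 + 16.81 = 253.3 mol.

253 mol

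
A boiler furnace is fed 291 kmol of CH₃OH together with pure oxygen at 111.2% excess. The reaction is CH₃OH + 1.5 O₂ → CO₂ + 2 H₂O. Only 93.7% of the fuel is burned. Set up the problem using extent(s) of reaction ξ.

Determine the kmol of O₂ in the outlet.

513 kmol

Stoichiometric O₂ = 1.5 × 291 = 436.5 kmol; O₂ fed = 436.5 × 2.112 = 921.9 kmol.
Fuel reacted = 0.937 × 291 → ξ = 272.7 kmol.
Outlet (n = n₀ + ν ξ):
  CH₃OH: 291 − 1(272.7) = 18.33
  O₂: 921.9 − 1.5(272.7) = 512.9
  CO₂: 0 + 1(272.7) = 272.7
  H₂O: 0 + 2(272.7) = 545.3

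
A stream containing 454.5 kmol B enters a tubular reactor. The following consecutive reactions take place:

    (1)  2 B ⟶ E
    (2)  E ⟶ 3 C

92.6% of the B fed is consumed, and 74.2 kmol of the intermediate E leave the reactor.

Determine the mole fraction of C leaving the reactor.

Conversion of B: B consumed = 2ξ₁ = 0.926 × 454.5 → ξ₁ = 210.4 kmol.
E balance: n_E = 0 + 1ξ₁ − 1ξ₂ = 74.2 → ξ₂ = (1·210.4 − 74.2)/1 = 136.2 kmol.
Outlet amounts (n = n₀ + Σ ν·ξ):
  B: 454.5 − 2(210.4) = 33.63
  E: 0 + 1(210.4) − 1(136.2) = 74.2
  C: 0 + 3(136.2) = 408.7
Total out = 516.5 kmol; y_C = 408.7 / 516.5 = 0.7912.

0.791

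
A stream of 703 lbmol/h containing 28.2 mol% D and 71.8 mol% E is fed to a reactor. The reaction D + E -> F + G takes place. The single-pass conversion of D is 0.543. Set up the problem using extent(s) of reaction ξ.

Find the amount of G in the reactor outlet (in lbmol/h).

D reacted = 0.543 × 198.2 = 107.6 lbmol/h; ν_D = −1, so ξ = 107.6/1 = 107.6 lbmol/h.
Outlet amounts (n = n₀ + ν ξ):
  D: 198.2 − 1(107.6) = 90.6
  E: 504.8 − 1(107.6) = 397.1
  F: 0 + 1(107.6) = 107.6
  G: 0 + 1(107.6) = 107.6

108 lbmol/h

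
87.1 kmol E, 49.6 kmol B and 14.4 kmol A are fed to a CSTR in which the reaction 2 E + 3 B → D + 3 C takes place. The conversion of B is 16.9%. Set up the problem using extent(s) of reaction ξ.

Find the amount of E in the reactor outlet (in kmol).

81.5 kmol

B reacted = 0.169 × 49.6 = 8.382 kmol; ν_B = −3, so ξ = 8.382/3 = 2.794 kmol.
Outlet amounts (n = n₀ + ν ξ):
  E: 87.1 − 2(2.794) = 81.51
  B: 49.6 − 3(2.794) = 41.22
  D: 0 + 1(2.794) = 2.794
  C: 0 + 3(2.794) = 8.382
  A: 14.4 (inert)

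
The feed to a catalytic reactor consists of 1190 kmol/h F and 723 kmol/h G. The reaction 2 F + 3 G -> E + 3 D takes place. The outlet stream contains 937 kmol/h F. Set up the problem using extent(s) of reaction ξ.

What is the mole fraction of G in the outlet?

For F: n = n₀ − 2ξ → 937 = 1190 − 2ξ, giving ξ = 126.5 kmol/h.
Outlet amounts (n = n₀ + ν ξ):
  F: 1190 − 2(126.5) = 937
  G: 723 − 3(126.5) = 343.5
  E: 0 + 1(126.5) = 126.5
  D: 0 + 3(126.5) = 379.5
Total out = 1786 kmol/h; y_G = 343.5 / 1786 = 0.1923.

0.192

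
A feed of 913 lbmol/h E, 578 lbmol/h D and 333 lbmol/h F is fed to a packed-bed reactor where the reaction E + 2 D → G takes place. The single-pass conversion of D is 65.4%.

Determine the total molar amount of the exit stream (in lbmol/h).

D reacted = 0.654 × 578 = 378 lbmol/h; ν_D = −2, so ξ = 378/2 = 189 lbmol/h.
Outlet amounts (n = n₀ + ν ξ):
  E: 913 − 1(189) = 724
  D: 578 − 2(189) = 200
  G: 0 + 1(189) = 189
  F: 333 (inert)
Total out = 724 + 200 + 189 + 333 = 1446 lbmol/h.

1450 lbmol/h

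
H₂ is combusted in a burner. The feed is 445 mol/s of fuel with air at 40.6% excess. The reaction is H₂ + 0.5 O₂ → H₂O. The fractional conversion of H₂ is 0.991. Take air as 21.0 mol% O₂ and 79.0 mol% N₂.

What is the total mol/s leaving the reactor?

Stoichiometric O₂ = 0.5 × 445 = 222.5 mol/s; O₂ fed = 222.5 × 1.406 = 312.8 mol/s.
N₂ fed = 312.8 × 79/21 = 1177 mol/s.
Fuel reacted = 0.991 × 445 → ξ = 441 mol/s.
Outlet (n = n₀ + ν ξ):
  H₂: 445 − 1(441) = 4.005
  O₂: 312.8 − 0.5(441) = 92.34
  N₂: 1177 (inert)
  H₂O: 0 + 1(441) = 441
Total out = 4.005 + 92.34 + 1177 + 441 = 1714 mol/s.

1710 mol/s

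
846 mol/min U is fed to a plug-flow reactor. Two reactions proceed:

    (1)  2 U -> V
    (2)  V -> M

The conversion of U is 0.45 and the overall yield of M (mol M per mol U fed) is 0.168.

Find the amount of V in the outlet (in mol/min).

48.2 mol/min

Conversion of U: U consumed = 2ξ₁ = 0.45 × 846 → ξ₁ = 190.3 mol/min.
Yield of M: 1ξ₂ / 846 = 0.168 → ξ₂ = 142.1 mol/min.
Outlet amounts (n = n₀ + Σ ν·ξ):
  U: 846 − 2(190.3) = 465.3
  V: 0 + 1(190.3) − 1(142.1) = 48.22
  M: 0 + 1(142.1) = 142.1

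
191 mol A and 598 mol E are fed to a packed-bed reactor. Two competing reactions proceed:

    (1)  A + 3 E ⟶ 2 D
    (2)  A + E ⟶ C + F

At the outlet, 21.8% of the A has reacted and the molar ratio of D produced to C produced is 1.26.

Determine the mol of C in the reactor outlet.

Conversion of A: A consumed = 0.218 × 191 = 41.64 mol = 1ξ₁ + 1ξ₂.
Selectivity: 2ξ₁ / (1ξ₂) = 1.26 → ξ₁ = 0.63 ξ₂.
Substitute: (1·0.63 + 1) ξ₂ = 41.64 → ξ₂ = 25.54 mol, ξ₁ = 16.09 mol.
Outlet amounts (n = n₀ + Σ ν·ξ):
  A: 191 − 1(16.09) − 1(25.54) = 149.4
  E: 598 − 3(16.09) − 1(25.54) = 524.2
  D: 0 + 2(16.09) = 32.19
  C: 0 + 1(25.54) = 25.54
  F: 0 + 1(25.54) = 25.54

25.5 mol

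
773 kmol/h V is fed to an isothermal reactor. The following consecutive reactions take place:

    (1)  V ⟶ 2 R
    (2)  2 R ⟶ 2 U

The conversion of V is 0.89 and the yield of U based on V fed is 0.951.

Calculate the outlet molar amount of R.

641 kmol/h

Conversion of V: V consumed = 1ξ₁ = 0.89 × 773 → ξ₁ = 688 kmol/h.
Yield of U: 2ξ₂ / 773 = 0.951 → ξ₂ = 367.6 kmol/h.
Outlet amounts (n = n₀ + Σ ν·ξ):
  V: 773 − 1(688) = 85.03
  R: 0 + 2(688) − 2(367.6) = 640.8
  U: 0 + 2(367.6) = 735.1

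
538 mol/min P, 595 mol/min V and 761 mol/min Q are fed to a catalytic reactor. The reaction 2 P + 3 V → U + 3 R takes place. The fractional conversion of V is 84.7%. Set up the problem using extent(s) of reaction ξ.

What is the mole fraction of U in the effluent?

V reacted = 0.847 × 595 = 504 mol/min; ν_V = −3, so ξ = 504/3 = 168 mol/min.
Outlet amounts (n = n₀ + ν ξ):
  P: 538 − 2(168) = 202
  V: 595 − 3(168) = 91.04
  U: 0 + 1(168) = 168
  R: 0 + 3(168) = 504
  Q: 761 (inert)
Total out = 1726 mol/min; y_U = 168 / 1726 = 0.09733.

0.0973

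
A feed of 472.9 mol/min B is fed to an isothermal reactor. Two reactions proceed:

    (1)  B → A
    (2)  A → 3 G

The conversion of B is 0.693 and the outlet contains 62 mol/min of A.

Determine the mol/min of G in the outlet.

Conversion of B: B consumed = 1ξ₁ = 0.693 × 472.9 → ξ₁ = 327.7 mol/min.
A balance: n_A = 0 + 1ξ₁ − 1ξ₂ = 62 → ξ₂ = (1·327.7 − 62)/1 = 265.7 mol/min.
Outlet amounts (n = n₀ + Σ ν·ξ):
  B: 472.9 − 1(327.7) = 145.2
  A: 0 + 1(327.7) − 1(265.7) = 62
  G: 0 + 3(265.7) = 797.2

797 mol/min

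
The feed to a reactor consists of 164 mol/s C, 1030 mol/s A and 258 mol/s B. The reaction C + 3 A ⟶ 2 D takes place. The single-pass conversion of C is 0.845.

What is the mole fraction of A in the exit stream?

C reacted = 0.845 × 164 = 138.6 mol/s; ν_C = −1, so ξ = 138.6/1 = 138.6 mol/s.
Outlet amounts (n = n₀ + ν ξ):
  C: 164 − 1(138.6) = 25.42
  A: 1030 − 3(138.6) = 614.3
  D: 0 + 2(138.6) = 277.2
  B: 258 (inert)
Total out = 1175 mol/s; y_A = 614.3 / 1175 = 0.5228.

0.523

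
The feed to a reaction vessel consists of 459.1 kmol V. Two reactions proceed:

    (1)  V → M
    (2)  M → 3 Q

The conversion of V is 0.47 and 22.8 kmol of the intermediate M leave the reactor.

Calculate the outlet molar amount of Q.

Conversion of V: V consumed = 1ξ₁ = 0.47 × 459.1 → ξ₁ = 215.8 kmol.
M balance: n_M = 0 + 1ξ₁ − 1ξ₂ = 22.8 → ξ₂ = (1·215.8 − 22.8)/1 = 193 kmol.
Outlet amounts (n = n₀ + Σ ν·ξ):
  V: 459.1 − 1(215.8) = 243.3
  M: 0 + 1(215.8) − 1(193) = 22.8
  Q: 0 + 3(193) = 578.9

579 kmol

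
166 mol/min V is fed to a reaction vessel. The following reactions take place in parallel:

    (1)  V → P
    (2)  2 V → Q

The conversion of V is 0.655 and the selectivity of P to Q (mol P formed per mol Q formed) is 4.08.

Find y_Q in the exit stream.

Conversion of V: V consumed = 0.655 × 166 = 108.7 mol/min = 1ξ₁ + 2ξ₂.
Selectivity: 1ξ₁ / (1ξ₂) = 4.08 → ξ₁ = 4.08 ξ₂.
Substitute: (1·4.08 + 2) ξ₂ = 108.7 → ξ₂ = 17.88 mol/min, ξ₁ = 72.96 mol/min.
Outlet amounts (n = n₀ + Σ ν·ξ):
  V: 166 − 1(72.96) − 2(17.88) = 57.27
  P: 0 + 1(72.96) = 72.96
  Q: 0 + 1(17.88) = 17.88
Total out = 148.1 mol/min; y_Q = 17.88 / 148.1 = 0.1207.

0.121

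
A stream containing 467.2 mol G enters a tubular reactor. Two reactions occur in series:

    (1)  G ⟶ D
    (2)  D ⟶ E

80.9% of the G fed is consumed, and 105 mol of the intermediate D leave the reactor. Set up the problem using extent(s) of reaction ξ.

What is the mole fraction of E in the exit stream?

0.584

Conversion of G: G consumed = 1ξ₁ = 0.809 × 467.2 → ξ₁ = 378 mol.
D balance: n_D = 0 + 1ξ₁ − 1ξ₂ = 105 → ξ₂ = (1·378 − 105)/1 = 273 mol.
Outlet amounts (n = n₀ + Σ ν·ξ):
  G: 467.2 − 1(378) = 89.24
  D: 0 + 1(378) − 1(273) = 105
  E: 0 + 1(273) = 273
Total out = 467.2 mol; y_E = 273 / 467.2 = 0.5843.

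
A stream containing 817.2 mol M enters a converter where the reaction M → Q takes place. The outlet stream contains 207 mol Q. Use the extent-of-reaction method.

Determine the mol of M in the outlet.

For Q: n = n₀ + 1ξ → 207 = 0 + 1ξ, giving ξ = 207 mol.
Outlet amounts (n = n₀ + ν ξ):
  M: 817.2 − 1(207) = 610.2
  Q: 0 + 1(207) = 207

610 mol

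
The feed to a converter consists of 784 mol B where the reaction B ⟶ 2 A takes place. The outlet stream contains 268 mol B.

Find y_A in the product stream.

0.794

For B: n = n₀ − 1ξ → 268 = 784 − 1ξ, giving ξ = 516 mol.
Outlet amounts (n = n₀ + ν ξ):
  B: 784 − 1(516) = 268
  A: 0 + 2(516) = 1032
Total out = 1300 mol; y_A = 1032 / 1300 = 0.7938.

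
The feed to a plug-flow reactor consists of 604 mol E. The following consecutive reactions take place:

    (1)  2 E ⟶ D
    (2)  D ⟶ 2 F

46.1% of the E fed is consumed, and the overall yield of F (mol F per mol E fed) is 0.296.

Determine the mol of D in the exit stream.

Conversion of E: E consumed = 2ξ₁ = 0.461 × 604 → ξ₁ = 139.2 mol.
Yield of F: 2ξ₂ / 604 = 0.296 → ξ₂ = 89.39 mol.
Outlet amounts (n = n₀ + Σ ν·ξ):
  E: 604 − 2(139.2) = 325.6
  D: 0 + 1(139.2) − 1(89.39) = 49.83
  F: 0 + 2(89.39) = 178.8

49.8 mol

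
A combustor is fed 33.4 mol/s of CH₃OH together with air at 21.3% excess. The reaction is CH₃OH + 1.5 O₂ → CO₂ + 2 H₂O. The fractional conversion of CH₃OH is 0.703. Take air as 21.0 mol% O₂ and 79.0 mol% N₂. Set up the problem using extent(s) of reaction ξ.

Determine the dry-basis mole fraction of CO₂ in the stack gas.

Stoichiometric O₂ = 1.5 × 33.4 = 50.1 mol/s; O₂ fed = 50.1 × 1.213 = 60.77 mol/s.
N₂ fed = 60.77 × 79/21 = 228.6 mol/s.
Fuel reacted = 0.703 × 33.4 → ξ = 23.48 mol/s.
Outlet (n = n₀ + ν ξ):
  CH₃OH: 33.4 − 1(23.48) = 9.92
  O₂: 60.77 − 1.5(23.48) = 25.55
  N₂: 228.6 (inert)
  CO₂: 0 + 1(23.48) = 23.48
  H₂O: 0 + 2(23.48) = 46.96
Dry total = 287.6 mol/s; y_CO₂ (dry) = 23.48 / 287.6 = 0.08165.

0.0817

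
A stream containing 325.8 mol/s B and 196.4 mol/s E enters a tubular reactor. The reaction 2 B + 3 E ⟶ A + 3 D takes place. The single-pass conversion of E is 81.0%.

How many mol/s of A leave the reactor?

E reacted = 0.81 × 196.4 = 159.1 mol/s; ν_E = −3, so ξ = 159.1/3 = 53.03 mol/s.
Outlet amounts (n = n₀ + ν ξ):
  B: 325.8 − 2(53.03) = 219.7
  E: 196.4 − 3(53.03) = 37.32
  A: 0 + 1(53.03) = 53.03
  D: 0 + 3(53.03) = 159.1

53 mol/s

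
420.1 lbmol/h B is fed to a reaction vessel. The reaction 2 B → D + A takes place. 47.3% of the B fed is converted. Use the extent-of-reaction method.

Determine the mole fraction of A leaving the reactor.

B reacted = 0.473 × 420.1 = 198.7 lbmol/h; ν_B = −2, so ξ = 198.7/2 = 99.35 lbmol/h.
Outlet amounts (n = n₀ + ν ξ):
  B: 420.1 − 2(99.35) = 221.4
  D: 0 + 1(99.35) = 99.35
  A: 0 + 1(99.35) = 99.35
Total out = 420.1 lbmol/h; y_A = 99.35 / 420.1 = 0.2365.

0.236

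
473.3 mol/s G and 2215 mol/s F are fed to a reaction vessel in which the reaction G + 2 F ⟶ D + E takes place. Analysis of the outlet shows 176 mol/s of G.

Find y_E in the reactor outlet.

0.124

For G: n = n₀ − 1ξ → 176 = 473.3 − 1ξ, giving ξ = 297.3 mol/s.
Outlet amounts (n = n₀ + ν ξ):
  G: 473.3 − 1(297.3) = 176
  F: 2215 − 2(297.3) = 1620
  D: 0 + 1(297.3) = 297.3
  E: 0 + 1(297.3) = 297.3
Total out = 2391 mol/s; y_E = 297.3 / 2391 = 0.1243.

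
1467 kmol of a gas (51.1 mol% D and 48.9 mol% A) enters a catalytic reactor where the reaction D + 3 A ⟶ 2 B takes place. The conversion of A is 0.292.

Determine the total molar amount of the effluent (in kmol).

1330 kmol

A reacted = 0.292 × 717.4 = 209.5 kmol; ν_A = −3, so ξ = 209.5/3 = 69.82 kmol.
Outlet amounts (n = n₀ + ν ξ):
  D: 749.6 − 1(69.82) = 679.8
  A: 717.4 − 3(69.82) = 507.9
  B: 0 + 2(69.82) = 139.6
Total out = 679.8 + 507.9 + 139.6 = 1327 kmol.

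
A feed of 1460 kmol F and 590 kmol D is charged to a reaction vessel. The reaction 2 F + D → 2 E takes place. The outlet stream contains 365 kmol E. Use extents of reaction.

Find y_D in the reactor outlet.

For E: n = n₀ + 2ξ → 365 = 0 + 2ξ, giving ξ = 182.5 kmol.
Outlet amounts (n = n₀ + ν ξ):
  F: 1460 − 2(182.5) = 1095
  D: 590 − 1(182.5) = 407.5
  E: 0 + 2(182.5) = 365
Total out = 1868 kmol; y_D = 407.5 / 1868 = 0.2182.

0.218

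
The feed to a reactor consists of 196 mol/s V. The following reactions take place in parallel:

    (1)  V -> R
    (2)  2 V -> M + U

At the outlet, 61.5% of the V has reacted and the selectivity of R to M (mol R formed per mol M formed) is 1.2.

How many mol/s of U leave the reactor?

Conversion of V: V consumed = 0.615 × 196 = 120.5 mol/s = 1ξ₁ + 2ξ₂.
Selectivity: 1ξ₁ / (1ξ₂) = 1.2 → ξ₁ = 1.2 ξ₂.
Substitute: (1·1.2 + 2) ξ₂ = 120.5 → ξ₂ = 37.67 mol/s, ξ₁ = 45.2 mol/s.
Outlet amounts (n = n₀ + Σ ν·ξ):
  V: 196 − 1(45.2) − 2(37.67) = 75.46
  R: 0 + 1(45.2) = 45.2
  M: 0 + 1(37.67) = 37.67
  U: 0 + 1(37.67) = 37.67

37.7 mol/s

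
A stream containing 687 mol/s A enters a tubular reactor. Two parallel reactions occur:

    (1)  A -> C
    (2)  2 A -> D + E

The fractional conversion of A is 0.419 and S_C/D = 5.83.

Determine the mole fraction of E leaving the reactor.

0.0535

Conversion of A: A consumed = 0.419 × 687 = 287.9 mol/s = 1ξ₁ + 2ξ₂.
Selectivity: 1ξ₁ / (1ξ₂) = 5.83 → ξ₁ = 5.83 ξ₂.
Substitute: (1·5.83 + 2) ξ₂ = 287.9 → ξ₂ = 36.76 mol/s, ξ₁ = 214.3 mol/s.
Outlet amounts (n = n₀ + Σ ν·ξ):
  A: 687 − 1(214.3) − 2(36.76) = 399.1
  C: 0 + 1(214.3) = 214.3
  D: 0 + 1(36.76) = 36.76
  E: 0 + 1(36.76) = 36.76
Total out = 687 mol/s; y_E = 36.76 / 687 = 0.05351.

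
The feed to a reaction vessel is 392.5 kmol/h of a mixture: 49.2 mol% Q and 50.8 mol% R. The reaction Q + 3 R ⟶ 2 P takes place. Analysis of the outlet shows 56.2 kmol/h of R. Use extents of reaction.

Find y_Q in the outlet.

0.489

For R: n = n₀ − 3ξ → 56.2 = 199.4 − 3ξ, giving ξ = 47.73 kmol/h.
Outlet amounts (n = n₀ + ν ξ):
  Q: 193.1 − 1(47.73) = 145.4
  R: 199.4 − 3(47.73) = 56.2
  P: 0 + 2(47.73) = 95.46
Total out = 297 kmol/h; y_Q = 145.4 / 297 = 0.4894.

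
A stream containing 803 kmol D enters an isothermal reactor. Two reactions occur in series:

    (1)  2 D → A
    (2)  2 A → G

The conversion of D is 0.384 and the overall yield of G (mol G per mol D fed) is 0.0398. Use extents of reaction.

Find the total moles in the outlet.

617 kmol

Conversion of D: D consumed = 2ξ₁ = 0.384 × 803 → ξ₁ = 154.2 kmol.
Yield of G: 1ξ₂ / 803 = 0.0398 → ξ₂ = 31.96 kmol.
Outlet amounts (n = n₀ + Σ ν·ξ):
  D: 803 − 2(154.2) = 494.6
  A: 0 + 1(154.2) − 2(31.96) = 90.26
  G: 0 + 1(31.96) = 31.96
Total out = 494.6 + 90.26 + 31.96 = 616.9 kmol.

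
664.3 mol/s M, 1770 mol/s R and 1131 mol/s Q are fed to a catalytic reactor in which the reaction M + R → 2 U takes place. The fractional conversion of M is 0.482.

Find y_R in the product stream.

M reacted = 0.482 × 664.3 = 320.2 mol/s; ν_M = −1, so ξ = 320.2/1 = 320.2 mol/s.
Outlet amounts (n = n₀ + ν ξ):
  M: 664.3 − 1(320.2) = 344.1
  R: 1770 − 1(320.2) = 1450
  U: 0 + 2(320.2) = 640.4
  Q: 1131 (inert)
Total out = 3565 mol/s; y_R = 1450 / 3565 = 0.4066.

0.407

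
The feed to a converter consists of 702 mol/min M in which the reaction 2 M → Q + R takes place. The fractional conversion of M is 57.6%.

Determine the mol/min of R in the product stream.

202 mol/min

M reacted = 0.576 × 702 = 404.4 mol/min; ν_M = −2, so ξ = 404.4/2 = 202.2 mol/min.
Outlet amounts (n = n₀ + ν ξ):
  M: 702 − 2(202.2) = 297.6
  Q: 0 + 1(202.2) = 202.2
  R: 0 + 1(202.2) = 202.2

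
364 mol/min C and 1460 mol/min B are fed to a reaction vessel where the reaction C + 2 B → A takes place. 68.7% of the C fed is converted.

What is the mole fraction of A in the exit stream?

C reacted = 0.687 × 364 = 250.1 mol/min; ν_C = −1, so ξ = 250.1/1 = 250.1 mol/min.
Outlet amounts (n = n₀ + ν ξ):
  C: 364 − 1(250.1) = 113.9
  B: 1460 − 2(250.1) = 959.9
  A: 0 + 1(250.1) = 250.1
Total out = 1324 mol/min; y_A = 250.1 / 1324 = 0.1889.

0.189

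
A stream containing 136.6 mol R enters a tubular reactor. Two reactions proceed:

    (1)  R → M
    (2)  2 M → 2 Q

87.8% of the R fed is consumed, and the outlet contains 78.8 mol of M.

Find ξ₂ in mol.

ξ₂ = 20.6 mol

Conversion of R: R consumed = 1ξ₁ = 0.878 × 136.6 → ξ₁ = 119.9 mol.
M balance: n_M = 0 + 1ξ₁ − 2ξ₂ = 78.8 → ξ₂ = (1·119.9 − 78.8)/2 = 20.57 mol.
Outlet amounts (n = n₀ + Σ ν·ξ):
  R: 136.6 − 1(119.9) = 16.67
  M: 0 + 1(119.9) − 2(20.57) = 78.8
  Q: 0 + 2(20.57) = 41.13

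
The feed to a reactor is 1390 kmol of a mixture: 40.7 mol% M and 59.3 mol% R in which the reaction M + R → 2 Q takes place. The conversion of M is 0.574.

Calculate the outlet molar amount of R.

M reacted = 0.574 × 565.7 = 324.7 kmol; ν_M = −1, so ξ = 324.7/1 = 324.7 kmol.
Outlet amounts (n = n₀ + ν ξ):
  M: 565.7 − 1(324.7) = 241
  R: 824.3 − 1(324.7) = 499.5
  Q: 0 + 2(324.7) = 649.5

500 kmol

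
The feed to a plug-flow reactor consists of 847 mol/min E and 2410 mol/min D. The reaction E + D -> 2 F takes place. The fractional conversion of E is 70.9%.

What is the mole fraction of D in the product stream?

0.556

E reacted = 0.709 × 847 = 600.5 mol/min; ν_E = −1, so ξ = 600.5/1 = 600.5 mol/min.
Outlet amounts (n = n₀ + ν ξ):
  E: 847 − 1(600.5) = 246.5
  D: 2410 − 1(600.5) = 1809
  F: 0 + 2(600.5) = 1201
Total out = 3257 mol/min; y_D = 1809 / 3257 = 0.5556.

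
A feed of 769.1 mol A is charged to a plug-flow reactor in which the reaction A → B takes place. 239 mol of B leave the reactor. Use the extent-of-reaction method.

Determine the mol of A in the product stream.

For B: n = n₀ + 1ξ → 239 = 0 + 1ξ, giving ξ = 239 mol.
Outlet amounts (n = n₀ + ν ξ):
  A: 769.1 − 1(239) = 530.1
  B: 0 + 1(239) = 239

530 mol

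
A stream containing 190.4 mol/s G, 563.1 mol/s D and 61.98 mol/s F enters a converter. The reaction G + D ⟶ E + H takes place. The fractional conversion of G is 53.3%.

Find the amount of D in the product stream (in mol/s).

G reacted = 0.533 × 190.4 = 101.5 mol/s; ν_G = −1, so ξ = 101.5/1 = 101.5 mol/s.
Outlet amounts (n = n₀ + ν ξ):
  G: 190.4 − 1(101.5) = 88.92
  D: 563.1 − 1(101.5) = 461.6
  E: 0 + 1(101.5) = 101.5
  H: 0 + 1(101.5) = 101.5
  F: 61.98 (inert)

462 mol/s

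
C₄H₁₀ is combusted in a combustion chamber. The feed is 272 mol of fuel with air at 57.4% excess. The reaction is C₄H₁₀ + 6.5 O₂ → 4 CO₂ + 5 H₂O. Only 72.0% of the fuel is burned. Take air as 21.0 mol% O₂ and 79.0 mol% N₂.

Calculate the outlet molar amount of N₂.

10500 mol

Stoichiometric O₂ = 6.5 × 272 = 1768 mol; O₂ fed = 1768 × 1.574 = 2783 mol.
N₂ fed = 2783 × 79/21 = 10470 mol.
Fuel reacted = 0.72 × 272 → ξ = 195.8 mol.
Outlet (n = n₀ + ν ξ):
  C₄H₁₀: 272 − 1(195.8) = 76.16
  O₂: 2783 − 6.5(195.8) = 1510
  N₂: 10470 (inert)
  CO₂: 0 + 4(195.8) = 783.4
  H₂O: 0 + 5(195.8) = 979.2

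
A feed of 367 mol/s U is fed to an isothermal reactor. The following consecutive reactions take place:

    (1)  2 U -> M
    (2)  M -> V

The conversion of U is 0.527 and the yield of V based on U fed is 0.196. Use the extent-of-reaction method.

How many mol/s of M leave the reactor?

Conversion of U: U consumed = 2ξ₁ = 0.527 × 367 → ξ₁ = 96.7 mol/s.
Yield of V: 1ξ₂ / 367 = 0.196 → ξ₂ = 71.93 mol/s.
Outlet amounts (n = n₀ + Σ ν·ξ):
  U: 367 − 2(96.7) = 173.6
  M: 0 + 1(96.7) − 1(71.93) = 24.77
  V: 0 + 1(71.93) = 71.93

24.8 mol/s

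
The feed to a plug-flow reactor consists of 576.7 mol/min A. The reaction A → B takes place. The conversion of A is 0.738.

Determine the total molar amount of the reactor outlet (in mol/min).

577 mol/min

A reacted = 0.738 × 576.7 = 425.6 mol/min; ν_A = −1, so ξ = 425.6/1 = 425.6 mol/min.
Outlet amounts (n = n₀ + ν ξ):
  A: 576.7 − 1(425.6) = 151.1
  B: 0 + 1(425.6) = 425.6
Total out = 151.1 + 425.6 = 576.7 mol/min.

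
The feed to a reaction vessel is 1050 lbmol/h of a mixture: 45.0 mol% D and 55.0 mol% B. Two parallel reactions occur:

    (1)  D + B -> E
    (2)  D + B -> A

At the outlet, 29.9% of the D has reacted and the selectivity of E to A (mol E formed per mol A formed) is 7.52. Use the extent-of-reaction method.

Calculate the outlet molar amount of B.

Conversion of D: D consumed = 0.299 × 472.5 = 141.3 lbmol/h = 1ξ₁ + 1ξ₂.
Selectivity: 1ξ₁ / (1ξ₂) = 7.52 → ξ₁ = 7.52 ξ₂.
Substitute: (1·7.52 + 1) ξ₂ = 141.3 → ξ₂ = 16.58 lbmol/h, ξ₁ = 124.7 lbmol/h.
Outlet amounts (n = n₀ + Σ ν·ξ):
  D: 472.5 − 1(124.7) − 1(16.58) = 331.2
  B: 577.5 − 1(124.7) − 1(16.58) = 436.2
  E: 0 + 1(124.7) = 124.7
  A: 0 + 1(16.58) = 16.58

436 lbmol/h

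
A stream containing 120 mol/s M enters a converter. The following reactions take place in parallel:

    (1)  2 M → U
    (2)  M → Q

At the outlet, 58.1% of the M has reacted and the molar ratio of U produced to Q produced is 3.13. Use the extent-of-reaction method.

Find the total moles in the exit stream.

89.9 mol/s

Conversion of M: M consumed = 0.581 × 120 = 69.72 mol/s = 2ξ₁ + 1ξ₂.
Selectivity: 1ξ₁ / (1ξ₂) = 3.13 → ξ₁ = 3.13 ξ₂.
Substitute: (2·3.13 + 1) ξ₂ = 69.72 → ξ₂ = 9.603 mol/s, ξ₁ = 30.06 mol/s.
Outlet amounts (n = n₀ + Σ ν·ξ):
  M: 120 − 2(30.06) − 1(9.603) = 50.28
  U: 0 + 1(30.06) = 30.06
  Q: 0 + 1(9.603) = 9.603
Total out = 50.28 + 30.06 + 9.603 = 89.94 mol/s.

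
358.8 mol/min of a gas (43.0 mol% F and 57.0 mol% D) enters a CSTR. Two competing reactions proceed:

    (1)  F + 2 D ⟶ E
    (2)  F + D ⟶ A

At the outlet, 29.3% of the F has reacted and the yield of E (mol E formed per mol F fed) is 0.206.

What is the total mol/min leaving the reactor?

Yield of E: 1ξ₁ / 154.3 = 0.206 → ξ₁ = 31.78 mol/min.
Conversion of F: 1ξ₁ + 1ξ₂ = 0.293 × 154.3 = 45.21 → ξ₂ = 13.42 mol/min.
Outlet amounts (n = n₀ + Σ ν·ξ):
  F: 154.3 − 1(31.78) − 1(13.42) = 109.1
  D: 204.5 − 2(31.78) − 1(13.42) = 127.5
  E: 0 + 1(31.78) = 31.78
  A: 0 + 1(13.42) = 13.42
Total out = 109.1 + 127.5 + 31.78 + 13.42 = 281.8 mol/min.

282 mol/min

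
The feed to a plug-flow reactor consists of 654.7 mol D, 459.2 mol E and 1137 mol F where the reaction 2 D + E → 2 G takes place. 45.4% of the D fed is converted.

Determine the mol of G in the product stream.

D reacted = 0.454 × 654.7 = 297.2 mol; ν_D = −2, so ξ = 297.2/2 = 148.6 mol.
Outlet amounts (n = n₀ + ν ξ):
  D: 654.7 − 2(148.6) = 357.5
  E: 459.2 − 1(148.6) = 310.6
  G: 0 + 2(148.6) = 297.2
  F: 1137 (inert)

297 mol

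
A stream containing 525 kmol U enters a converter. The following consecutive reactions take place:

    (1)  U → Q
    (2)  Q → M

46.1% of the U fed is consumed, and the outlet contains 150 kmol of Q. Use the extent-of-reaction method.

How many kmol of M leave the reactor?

92 kmol

Conversion of U: U consumed = 1ξ₁ = 0.461 × 525 → ξ₁ = 242 kmol.
Q balance: n_Q = 0 + 1ξ₁ − 1ξ₂ = 150 → ξ₂ = (1·242 − 150)/1 = 92.03 kmol.
Outlet amounts (n = n₀ + Σ ν·ξ):
  U: 525 − 1(242) = 283
  Q: 0 + 1(242) − 1(92.03) = 150
  M: 0 + 1(92.03) = 92.03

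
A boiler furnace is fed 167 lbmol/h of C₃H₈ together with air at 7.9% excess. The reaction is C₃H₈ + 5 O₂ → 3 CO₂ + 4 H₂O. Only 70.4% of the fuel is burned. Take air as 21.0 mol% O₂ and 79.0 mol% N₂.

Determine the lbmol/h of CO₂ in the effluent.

353 lbmol/h

Stoichiometric O₂ = 5 × 167 = 835 lbmol/h; O₂ fed = 835 × 1.079 = 901 lbmol/h.
N₂ fed = 901 × 79/21 = 3389 lbmol/h.
Fuel reacted = 0.704 × 167 → ξ = 117.6 lbmol/h.
Outlet (n = n₀ + ν ξ):
  C₃H₈: 167 − 1(117.6) = 49.43
  O₂: 901 − 5(117.6) = 313.1
  N₂: 3389 (inert)
  CO₂: 0 + 3(117.6) = 352.7
  H₂O: 0 + 4(117.6) = 470.3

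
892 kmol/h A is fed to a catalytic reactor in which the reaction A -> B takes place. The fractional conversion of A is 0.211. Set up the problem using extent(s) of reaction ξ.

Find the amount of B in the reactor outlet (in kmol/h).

188 kmol/h

A reacted = 0.211 × 892 = 188.2 kmol/h; ν_A = −1, so ξ = 188.2/1 = 188.2 kmol/h.
Outlet amounts (n = n₀ + ν ξ):
  A: 892 − 1(188.2) = 703.8
  B: 0 + 1(188.2) = 188.2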